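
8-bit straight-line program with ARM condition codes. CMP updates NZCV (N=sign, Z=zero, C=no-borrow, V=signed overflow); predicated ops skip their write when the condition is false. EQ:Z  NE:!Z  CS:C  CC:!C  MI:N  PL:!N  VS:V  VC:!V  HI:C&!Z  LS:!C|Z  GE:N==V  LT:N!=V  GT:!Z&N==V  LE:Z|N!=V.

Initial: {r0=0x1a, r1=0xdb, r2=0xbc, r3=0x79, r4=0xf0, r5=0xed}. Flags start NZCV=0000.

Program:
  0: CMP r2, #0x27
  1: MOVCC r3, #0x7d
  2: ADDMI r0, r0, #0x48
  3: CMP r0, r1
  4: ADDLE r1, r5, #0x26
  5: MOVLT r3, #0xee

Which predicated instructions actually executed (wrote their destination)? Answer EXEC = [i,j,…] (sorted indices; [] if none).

EXEC = [2]

[0] flags=1010 → (cmp)
[1] flags=1010 CC?F → skip
[2] flags=1010 MI?T → r0=0x62
[3] flags=1001 → (cmp)
[4] flags=1001 LE?F → skip
[5] flags=1001 LT?F → skip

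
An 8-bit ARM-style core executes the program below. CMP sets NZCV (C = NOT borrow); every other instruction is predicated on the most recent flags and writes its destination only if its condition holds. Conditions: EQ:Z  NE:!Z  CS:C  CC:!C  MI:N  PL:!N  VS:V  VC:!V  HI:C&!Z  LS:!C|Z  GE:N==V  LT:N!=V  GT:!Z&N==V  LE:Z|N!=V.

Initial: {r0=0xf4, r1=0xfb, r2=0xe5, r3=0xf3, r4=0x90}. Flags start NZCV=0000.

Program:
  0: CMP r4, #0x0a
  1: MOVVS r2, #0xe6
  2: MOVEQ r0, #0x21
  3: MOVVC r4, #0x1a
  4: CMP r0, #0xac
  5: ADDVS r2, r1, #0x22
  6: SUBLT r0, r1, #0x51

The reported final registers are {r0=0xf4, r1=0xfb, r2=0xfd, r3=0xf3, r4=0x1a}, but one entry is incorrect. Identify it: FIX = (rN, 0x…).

[0] flags=1010 → (cmp)
[1] flags=1010 VS?F → skip
[2] flags=1010 EQ?F → skip
[3] flags=1010 VC?T → r4=0x1a
[4] flags=0010 → (cmp)
[5] flags=0010 VS?F → skip
[6] flags=0010 LT?F → skip

FIX = (r2, 0xe5)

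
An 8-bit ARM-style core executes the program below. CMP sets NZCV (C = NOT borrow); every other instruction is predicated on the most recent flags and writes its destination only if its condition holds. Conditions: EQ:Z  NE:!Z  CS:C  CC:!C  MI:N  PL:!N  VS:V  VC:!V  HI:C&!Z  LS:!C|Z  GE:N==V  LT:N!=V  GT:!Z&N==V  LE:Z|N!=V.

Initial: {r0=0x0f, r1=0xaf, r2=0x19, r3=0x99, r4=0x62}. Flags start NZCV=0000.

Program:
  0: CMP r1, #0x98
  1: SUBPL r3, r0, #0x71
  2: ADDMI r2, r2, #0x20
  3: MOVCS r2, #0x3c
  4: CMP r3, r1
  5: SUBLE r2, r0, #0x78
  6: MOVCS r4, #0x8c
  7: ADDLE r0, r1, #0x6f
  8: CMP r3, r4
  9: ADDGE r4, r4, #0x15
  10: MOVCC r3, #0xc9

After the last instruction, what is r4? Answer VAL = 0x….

VAL = 0x62

0: ✓ CMP  NZCV=0010
1: ✓ SUBPL  r3←0x9e
2: · ADDMI
3: ✓ MOVCS  r2←0x3c
4: ✓ CMP  NZCV=1000
5: ✓ SUBLE  r2←0x97
6: · MOVCS
7: ✓ ADDLE  r0←0x1e
8: ✓ CMP  NZCV=0011
9: · ADDGE
10: · MOVCC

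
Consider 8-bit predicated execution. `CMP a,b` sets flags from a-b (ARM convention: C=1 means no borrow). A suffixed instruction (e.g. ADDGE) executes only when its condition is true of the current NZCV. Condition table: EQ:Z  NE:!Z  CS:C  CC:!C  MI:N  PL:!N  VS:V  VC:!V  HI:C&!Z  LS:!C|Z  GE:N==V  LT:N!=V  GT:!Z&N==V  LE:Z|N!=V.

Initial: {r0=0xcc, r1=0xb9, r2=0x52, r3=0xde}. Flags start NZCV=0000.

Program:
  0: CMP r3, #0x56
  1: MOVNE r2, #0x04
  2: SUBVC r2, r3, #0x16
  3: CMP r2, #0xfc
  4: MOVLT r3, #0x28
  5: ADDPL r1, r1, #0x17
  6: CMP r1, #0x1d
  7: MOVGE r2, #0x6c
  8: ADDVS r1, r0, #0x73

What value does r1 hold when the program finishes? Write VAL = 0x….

0: ✓ CMP  NZCV=1010
1: ✓ MOVNE  r2←0x04
2: ✓ SUBVC  r2←0xc8
3: ✓ CMP  NZCV=1000
4: ✓ MOVLT  r3←0x28
5: · ADDPL
6: ✓ CMP  NZCV=1010
7: · MOVGE
8: · ADDVS

VAL = 0xb9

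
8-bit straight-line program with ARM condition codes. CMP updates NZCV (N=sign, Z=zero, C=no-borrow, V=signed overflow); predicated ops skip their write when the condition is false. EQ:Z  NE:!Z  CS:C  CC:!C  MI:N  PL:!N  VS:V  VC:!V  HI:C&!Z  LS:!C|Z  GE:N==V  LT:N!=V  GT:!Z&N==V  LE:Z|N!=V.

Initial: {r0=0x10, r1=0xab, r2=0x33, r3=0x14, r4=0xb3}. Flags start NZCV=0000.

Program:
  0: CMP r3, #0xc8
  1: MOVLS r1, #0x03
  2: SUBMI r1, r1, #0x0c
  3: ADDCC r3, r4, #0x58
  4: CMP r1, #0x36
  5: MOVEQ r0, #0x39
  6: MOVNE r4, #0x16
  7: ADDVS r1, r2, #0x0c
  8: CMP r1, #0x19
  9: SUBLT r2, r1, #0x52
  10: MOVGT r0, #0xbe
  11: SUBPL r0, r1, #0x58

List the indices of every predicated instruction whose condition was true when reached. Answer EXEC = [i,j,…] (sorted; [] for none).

EXEC = [1,3,6,9]

0: ✓ CMP  NZCV=0000
1: ✓ MOVLS  r1←0x03
2: · SUBMI
3: ✓ ADDCC  r3←0x0b
4: ✓ CMP  NZCV=1000
5: · MOVEQ
6: ✓ MOVNE  r4←0x16
7: · ADDVS
8: ✓ CMP  NZCV=1000
9: ✓ SUBLT  r2←0xb1
10: · MOVGT
11: · SUBPL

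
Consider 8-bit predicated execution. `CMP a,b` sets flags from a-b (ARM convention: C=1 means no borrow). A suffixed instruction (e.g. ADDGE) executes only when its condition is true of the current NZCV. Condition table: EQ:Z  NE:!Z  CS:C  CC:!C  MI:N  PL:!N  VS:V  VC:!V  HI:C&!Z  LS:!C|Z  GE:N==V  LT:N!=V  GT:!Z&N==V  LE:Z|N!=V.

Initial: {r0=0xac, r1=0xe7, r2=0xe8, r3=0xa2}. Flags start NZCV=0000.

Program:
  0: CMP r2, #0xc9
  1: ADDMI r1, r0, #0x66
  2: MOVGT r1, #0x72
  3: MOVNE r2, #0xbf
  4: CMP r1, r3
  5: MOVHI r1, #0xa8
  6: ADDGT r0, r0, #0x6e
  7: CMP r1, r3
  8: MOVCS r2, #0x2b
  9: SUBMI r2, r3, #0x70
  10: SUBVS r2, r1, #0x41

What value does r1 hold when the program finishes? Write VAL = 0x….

0: ✓ CMP  NZCV=0010
1: · ADDMI
2: ✓ MOVGT  r1←0x72
3: ✓ MOVNE  r2←0xbf
4: ✓ CMP  NZCV=1001
5: · MOVHI
6: ✓ ADDGT  r0←0x1a
7: ✓ CMP  NZCV=1001
8: · MOVCS
9: ✓ SUBMI  r2←0x32
10: ✓ SUBVS  r2←0x31

VAL = 0x72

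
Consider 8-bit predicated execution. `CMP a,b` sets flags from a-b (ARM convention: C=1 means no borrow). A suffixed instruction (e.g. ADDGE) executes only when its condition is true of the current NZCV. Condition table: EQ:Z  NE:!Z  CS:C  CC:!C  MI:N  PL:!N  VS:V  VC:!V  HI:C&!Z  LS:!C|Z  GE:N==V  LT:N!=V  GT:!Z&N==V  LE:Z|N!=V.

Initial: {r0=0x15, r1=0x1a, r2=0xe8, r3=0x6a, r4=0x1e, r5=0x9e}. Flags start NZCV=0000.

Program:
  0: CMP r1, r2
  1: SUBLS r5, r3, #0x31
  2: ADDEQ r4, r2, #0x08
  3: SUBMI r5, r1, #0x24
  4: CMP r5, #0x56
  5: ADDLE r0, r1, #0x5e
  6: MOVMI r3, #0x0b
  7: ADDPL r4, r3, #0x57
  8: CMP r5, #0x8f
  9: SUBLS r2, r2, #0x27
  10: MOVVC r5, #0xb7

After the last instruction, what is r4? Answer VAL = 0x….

0: ✓ CMP  NZCV=0000
1: ✓ SUBLS  r5←0x39
2: · ADDEQ
3: · SUBMI
4: ✓ CMP  NZCV=1000
5: ✓ ADDLE  r0←0x78
6: ✓ MOVMI  r3←0x0b
7: · ADDPL
8: ✓ CMP  NZCV=1001
9: ✓ SUBLS  r2←0xc1
10: · MOVVC

VAL = 0x1e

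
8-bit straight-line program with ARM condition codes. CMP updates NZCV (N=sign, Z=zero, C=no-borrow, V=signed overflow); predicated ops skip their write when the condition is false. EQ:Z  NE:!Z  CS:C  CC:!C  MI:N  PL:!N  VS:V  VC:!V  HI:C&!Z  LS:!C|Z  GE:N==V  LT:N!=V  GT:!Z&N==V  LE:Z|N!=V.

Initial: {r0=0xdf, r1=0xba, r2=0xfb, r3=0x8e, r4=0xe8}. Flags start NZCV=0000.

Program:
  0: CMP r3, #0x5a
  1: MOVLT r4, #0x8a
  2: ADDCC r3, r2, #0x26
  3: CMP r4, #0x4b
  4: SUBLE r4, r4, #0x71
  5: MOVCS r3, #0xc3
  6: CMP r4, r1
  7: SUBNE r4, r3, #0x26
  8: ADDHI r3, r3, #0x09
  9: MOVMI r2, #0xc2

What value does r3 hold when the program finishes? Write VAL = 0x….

VAL = 0xc3

[0] flags=0011 → (cmp)
[1] flags=0011 LT?T → r4=0x8a
[2] flags=0011 CC?F → skip
[3] flags=0011 → (cmp)
[4] flags=0011 LE?T → r4=0x19
[5] flags=0011 CS?T → r3=0xc3
[6] flags=0000 → (cmp)
[7] flags=0000 NE?T → r4=0x9d
[8] flags=0000 HI?F → skip
[9] flags=0000 MI?F → skip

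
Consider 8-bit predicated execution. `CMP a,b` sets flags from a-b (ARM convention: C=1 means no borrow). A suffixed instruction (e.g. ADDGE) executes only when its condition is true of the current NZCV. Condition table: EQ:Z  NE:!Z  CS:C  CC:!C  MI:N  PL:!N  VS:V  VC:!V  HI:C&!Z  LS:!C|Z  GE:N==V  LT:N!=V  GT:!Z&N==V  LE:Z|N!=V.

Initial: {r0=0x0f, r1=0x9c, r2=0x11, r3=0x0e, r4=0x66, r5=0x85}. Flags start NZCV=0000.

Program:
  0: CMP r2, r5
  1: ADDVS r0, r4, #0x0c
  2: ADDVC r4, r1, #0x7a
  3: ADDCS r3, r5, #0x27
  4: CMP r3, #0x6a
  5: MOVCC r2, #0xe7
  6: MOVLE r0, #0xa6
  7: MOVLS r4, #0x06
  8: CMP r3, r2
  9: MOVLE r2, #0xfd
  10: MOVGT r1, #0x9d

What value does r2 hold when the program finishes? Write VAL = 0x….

VAL = 0xe7

[0] flags=1001 → (cmp)
[1] flags=1001 VS?T → r0=0x72
[2] flags=1001 VC?F → skip
[3] flags=1001 CS?F → skip
[4] flags=1000 → (cmp)
[5] flags=1000 CC?T → r2=0xe7
[6] flags=1000 LE?T → r0=0xa6
[7] flags=1000 LS?T → r4=0x06
[8] flags=0000 → (cmp)
[9] flags=0000 LE?F → skip
[10] flags=0000 GT?T → r1=0x9d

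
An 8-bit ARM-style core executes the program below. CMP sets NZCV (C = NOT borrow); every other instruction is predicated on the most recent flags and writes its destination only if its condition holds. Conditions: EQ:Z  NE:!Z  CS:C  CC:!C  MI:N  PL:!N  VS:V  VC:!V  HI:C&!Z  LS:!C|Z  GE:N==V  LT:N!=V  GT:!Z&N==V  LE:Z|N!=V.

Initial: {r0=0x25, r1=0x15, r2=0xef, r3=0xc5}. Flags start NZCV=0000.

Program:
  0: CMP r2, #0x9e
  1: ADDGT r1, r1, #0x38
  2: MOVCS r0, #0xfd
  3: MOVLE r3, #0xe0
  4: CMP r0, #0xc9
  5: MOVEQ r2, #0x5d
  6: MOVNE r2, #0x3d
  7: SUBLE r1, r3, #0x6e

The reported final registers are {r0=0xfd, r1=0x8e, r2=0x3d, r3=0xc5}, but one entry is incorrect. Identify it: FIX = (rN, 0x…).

0: ✓ CMP  NZCV=0010
1: ✓ ADDGT  r1←0x4d
2: ✓ MOVCS  r0←0xfd
3: · MOVLE
4: ✓ CMP  NZCV=0010
5: · MOVEQ
6: ✓ MOVNE  r2←0x3d
7: · SUBLE

FIX = (r1, 0x4d)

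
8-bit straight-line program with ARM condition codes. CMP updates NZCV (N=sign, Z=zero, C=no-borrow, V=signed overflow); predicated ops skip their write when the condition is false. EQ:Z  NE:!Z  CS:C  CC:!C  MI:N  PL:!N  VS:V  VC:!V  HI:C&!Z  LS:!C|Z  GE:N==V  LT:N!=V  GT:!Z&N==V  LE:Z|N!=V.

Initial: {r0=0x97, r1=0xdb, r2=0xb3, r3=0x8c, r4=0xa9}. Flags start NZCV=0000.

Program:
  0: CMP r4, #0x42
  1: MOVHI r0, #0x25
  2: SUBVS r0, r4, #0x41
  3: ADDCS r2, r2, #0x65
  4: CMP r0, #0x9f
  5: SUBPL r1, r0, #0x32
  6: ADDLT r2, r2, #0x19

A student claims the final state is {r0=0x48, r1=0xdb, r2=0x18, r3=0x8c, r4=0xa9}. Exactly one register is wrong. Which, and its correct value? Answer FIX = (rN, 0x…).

FIX = (r0, 0x68)

[0] flags=0011 → (cmp)
[1] flags=0011 HI?T → r0=0x25
[2] flags=0011 VS?T → r0=0x68
[3] flags=0011 CS?T → r2=0x18
[4] flags=1001 → (cmp)
[5] flags=1001 PL?F → skip
[6] flags=1001 LT?F → skip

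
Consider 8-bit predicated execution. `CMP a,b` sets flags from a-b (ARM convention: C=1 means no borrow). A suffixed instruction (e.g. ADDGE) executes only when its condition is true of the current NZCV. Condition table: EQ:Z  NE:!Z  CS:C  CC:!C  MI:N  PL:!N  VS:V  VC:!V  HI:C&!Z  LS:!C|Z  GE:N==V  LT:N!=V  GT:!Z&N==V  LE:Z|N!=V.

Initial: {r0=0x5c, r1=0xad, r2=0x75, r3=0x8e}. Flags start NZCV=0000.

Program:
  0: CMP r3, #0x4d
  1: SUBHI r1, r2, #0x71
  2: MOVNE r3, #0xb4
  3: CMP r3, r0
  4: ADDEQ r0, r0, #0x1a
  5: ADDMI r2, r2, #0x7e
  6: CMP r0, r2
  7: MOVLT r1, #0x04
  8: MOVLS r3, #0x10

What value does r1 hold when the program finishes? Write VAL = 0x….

VAL = 0x04

0: ✓ CMP  NZCV=0011
1: ✓ SUBHI  r1←0x04
2: ✓ MOVNE  r3←0xb4
3: ✓ CMP  NZCV=0011
4: · ADDEQ
5: · ADDMI
6: ✓ CMP  NZCV=1000
7: ✓ MOVLT  r1←0x04
8: ✓ MOVLS  r3←0x10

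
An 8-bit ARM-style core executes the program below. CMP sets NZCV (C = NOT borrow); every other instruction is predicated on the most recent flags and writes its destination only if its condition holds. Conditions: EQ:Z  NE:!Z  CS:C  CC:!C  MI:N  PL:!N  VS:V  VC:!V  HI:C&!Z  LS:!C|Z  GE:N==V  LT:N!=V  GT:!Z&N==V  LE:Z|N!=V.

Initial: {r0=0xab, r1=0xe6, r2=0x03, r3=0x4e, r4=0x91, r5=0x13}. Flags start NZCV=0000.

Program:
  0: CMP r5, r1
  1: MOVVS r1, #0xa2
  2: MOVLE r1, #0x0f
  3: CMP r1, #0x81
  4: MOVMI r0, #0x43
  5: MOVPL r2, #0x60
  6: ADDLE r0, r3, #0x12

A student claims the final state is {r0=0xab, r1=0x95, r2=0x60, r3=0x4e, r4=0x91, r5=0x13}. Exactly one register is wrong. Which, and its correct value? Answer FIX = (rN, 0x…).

FIX = (r1, 0xe6)

[0] flags=0000 → (cmp)
[1] flags=0000 VS?F → skip
[2] flags=0000 LE?F → skip
[3] flags=0010 → (cmp)
[4] flags=0010 MI?F → skip
[5] flags=0010 PL?T → r2=0x60
[6] flags=0010 LE?F → skip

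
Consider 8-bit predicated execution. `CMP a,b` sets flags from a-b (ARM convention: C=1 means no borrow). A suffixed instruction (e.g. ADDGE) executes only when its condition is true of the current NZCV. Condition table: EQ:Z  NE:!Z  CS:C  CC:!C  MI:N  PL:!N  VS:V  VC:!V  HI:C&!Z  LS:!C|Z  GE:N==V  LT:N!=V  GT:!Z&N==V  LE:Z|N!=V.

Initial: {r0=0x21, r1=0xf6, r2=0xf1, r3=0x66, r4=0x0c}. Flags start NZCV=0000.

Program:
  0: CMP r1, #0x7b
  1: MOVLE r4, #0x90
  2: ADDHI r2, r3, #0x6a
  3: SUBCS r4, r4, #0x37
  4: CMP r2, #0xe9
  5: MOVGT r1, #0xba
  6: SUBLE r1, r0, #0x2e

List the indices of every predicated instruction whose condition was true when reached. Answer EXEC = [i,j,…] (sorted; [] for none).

EXEC = [1,2,3,6]

0: ✓ CMP  NZCV=0011
1: ✓ MOVLE  r4←0x90
2: ✓ ADDHI  r2←0xd0
3: ✓ SUBCS  r4←0x59
4: ✓ CMP  NZCV=1000
5: · MOVGT
6: ✓ SUBLE  r1←0xf3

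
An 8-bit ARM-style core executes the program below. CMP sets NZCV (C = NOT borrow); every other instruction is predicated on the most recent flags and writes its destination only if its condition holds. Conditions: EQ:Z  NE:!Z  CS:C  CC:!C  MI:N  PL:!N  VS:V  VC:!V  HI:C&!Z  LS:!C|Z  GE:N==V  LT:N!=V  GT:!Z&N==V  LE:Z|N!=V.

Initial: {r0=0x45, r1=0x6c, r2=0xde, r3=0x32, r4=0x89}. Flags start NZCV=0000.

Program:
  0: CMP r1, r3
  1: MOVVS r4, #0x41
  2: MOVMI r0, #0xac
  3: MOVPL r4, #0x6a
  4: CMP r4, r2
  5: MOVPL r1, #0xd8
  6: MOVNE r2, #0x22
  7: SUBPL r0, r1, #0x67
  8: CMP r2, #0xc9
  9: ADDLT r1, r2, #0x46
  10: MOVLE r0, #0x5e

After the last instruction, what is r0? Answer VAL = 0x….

0: ✓ CMP  NZCV=0010
1: · MOVVS
2: · MOVMI
3: ✓ MOVPL  r4←0x6a
4: ✓ CMP  NZCV=1001
5: · MOVPL
6: ✓ MOVNE  r2←0x22
7: · SUBPL
8: ✓ CMP  NZCV=0000
9: · ADDLT
10: · MOVLE

VAL = 0x45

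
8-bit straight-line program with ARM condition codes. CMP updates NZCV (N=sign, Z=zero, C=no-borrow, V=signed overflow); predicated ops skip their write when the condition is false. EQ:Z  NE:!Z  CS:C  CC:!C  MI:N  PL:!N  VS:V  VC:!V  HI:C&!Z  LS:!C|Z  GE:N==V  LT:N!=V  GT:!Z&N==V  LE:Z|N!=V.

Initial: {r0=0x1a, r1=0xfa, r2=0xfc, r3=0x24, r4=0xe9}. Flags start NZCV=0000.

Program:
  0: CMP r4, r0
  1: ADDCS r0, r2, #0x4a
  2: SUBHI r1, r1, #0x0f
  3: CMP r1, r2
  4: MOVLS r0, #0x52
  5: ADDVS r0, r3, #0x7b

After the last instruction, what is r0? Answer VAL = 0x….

VAL = 0x52

0: ✓ CMP  NZCV=1010
1: ✓ ADDCS  r0←0x46
2: ✓ SUBHI  r1←0xeb
3: ✓ CMP  NZCV=1000
4: ✓ MOVLS  r0←0x52
5: · ADDVS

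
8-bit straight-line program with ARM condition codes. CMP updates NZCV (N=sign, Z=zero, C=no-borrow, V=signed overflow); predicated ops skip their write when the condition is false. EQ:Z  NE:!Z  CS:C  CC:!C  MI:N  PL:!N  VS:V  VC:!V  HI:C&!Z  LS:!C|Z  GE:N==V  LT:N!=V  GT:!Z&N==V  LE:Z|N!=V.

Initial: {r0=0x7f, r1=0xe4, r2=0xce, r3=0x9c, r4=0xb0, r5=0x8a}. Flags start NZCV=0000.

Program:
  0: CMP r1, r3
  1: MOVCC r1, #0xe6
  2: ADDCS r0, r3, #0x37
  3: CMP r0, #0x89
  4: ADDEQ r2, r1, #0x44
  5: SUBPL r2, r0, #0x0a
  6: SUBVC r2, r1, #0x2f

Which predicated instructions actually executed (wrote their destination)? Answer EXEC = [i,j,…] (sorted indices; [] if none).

[0] flags=0010 → (cmp)
[1] flags=0010 CC?F → skip
[2] flags=0010 CS?T → r0=0xd3
[3] flags=0010 → (cmp)
[4] flags=0010 EQ?F → skip
[5] flags=0010 PL?T → r2=0xc9
[6] flags=0010 VC?T → r2=0xb5

EXEC = [2,5,6]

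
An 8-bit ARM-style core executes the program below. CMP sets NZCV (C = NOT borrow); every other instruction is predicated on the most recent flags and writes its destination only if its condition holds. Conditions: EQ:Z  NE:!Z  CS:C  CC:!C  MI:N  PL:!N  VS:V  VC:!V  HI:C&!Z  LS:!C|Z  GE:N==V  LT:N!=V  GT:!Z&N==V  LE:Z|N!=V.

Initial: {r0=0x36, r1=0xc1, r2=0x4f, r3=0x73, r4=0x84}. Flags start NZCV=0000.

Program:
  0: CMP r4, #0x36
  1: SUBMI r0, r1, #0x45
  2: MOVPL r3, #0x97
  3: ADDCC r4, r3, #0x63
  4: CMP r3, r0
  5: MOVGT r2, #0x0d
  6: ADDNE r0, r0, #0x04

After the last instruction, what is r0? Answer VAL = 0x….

[0] flags=0011 → (cmp)
[1] flags=0011 MI?F → skip
[2] flags=0011 PL?T → r3=0x97
[3] flags=0011 CC?F → skip
[4] flags=0011 → (cmp)
[5] flags=0011 GT?F → skip
[6] flags=0011 NE?T → r0=0x3a

VAL = 0x3a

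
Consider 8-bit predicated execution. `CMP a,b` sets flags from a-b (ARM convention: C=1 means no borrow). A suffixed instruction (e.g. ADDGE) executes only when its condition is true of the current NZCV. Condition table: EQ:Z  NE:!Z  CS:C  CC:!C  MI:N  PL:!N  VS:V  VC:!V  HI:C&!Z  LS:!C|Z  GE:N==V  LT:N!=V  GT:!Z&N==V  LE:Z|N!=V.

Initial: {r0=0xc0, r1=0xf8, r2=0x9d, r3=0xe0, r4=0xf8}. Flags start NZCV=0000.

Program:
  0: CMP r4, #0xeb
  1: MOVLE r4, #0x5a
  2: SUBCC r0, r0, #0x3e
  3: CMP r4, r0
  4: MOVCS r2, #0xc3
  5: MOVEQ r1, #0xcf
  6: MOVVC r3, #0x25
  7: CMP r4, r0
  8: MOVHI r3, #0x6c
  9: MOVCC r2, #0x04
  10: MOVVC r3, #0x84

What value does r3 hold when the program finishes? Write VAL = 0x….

VAL = 0x84

0: ✓ CMP  NZCV=0010
1: · MOVLE
2: · SUBCC
3: ✓ CMP  NZCV=0010
4: ✓ MOVCS  r2←0xc3
5: · MOVEQ
6: ✓ MOVVC  r3←0x25
7: ✓ CMP  NZCV=0010
8: ✓ MOVHI  r3←0x6c
9: · MOVCC
10: ✓ MOVVC  r3←0x84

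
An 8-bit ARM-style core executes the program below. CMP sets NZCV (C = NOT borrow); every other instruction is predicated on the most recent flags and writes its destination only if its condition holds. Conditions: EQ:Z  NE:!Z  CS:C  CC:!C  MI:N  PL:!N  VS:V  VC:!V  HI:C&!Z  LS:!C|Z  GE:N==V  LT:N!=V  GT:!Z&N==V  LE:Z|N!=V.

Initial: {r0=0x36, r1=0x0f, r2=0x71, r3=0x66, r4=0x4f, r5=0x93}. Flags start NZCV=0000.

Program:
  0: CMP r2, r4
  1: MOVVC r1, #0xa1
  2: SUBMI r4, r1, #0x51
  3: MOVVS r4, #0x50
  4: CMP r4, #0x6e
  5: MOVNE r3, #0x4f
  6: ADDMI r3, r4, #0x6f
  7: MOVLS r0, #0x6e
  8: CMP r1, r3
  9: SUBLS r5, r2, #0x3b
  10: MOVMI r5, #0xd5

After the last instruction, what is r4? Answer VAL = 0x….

VAL = 0x4f

0: ✓ CMP  NZCV=0010
1: ✓ MOVVC  r1←0xa1
2: · SUBMI
3: · MOVVS
4: ✓ CMP  NZCV=1000
5: ✓ MOVNE  r3←0x4f
6: ✓ ADDMI  r3←0xbe
7: ✓ MOVLS  r0←0x6e
8: ✓ CMP  NZCV=1000
9: ✓ SUBLS  r5←0x36
10: ✓ MOVMI  r5←0xd5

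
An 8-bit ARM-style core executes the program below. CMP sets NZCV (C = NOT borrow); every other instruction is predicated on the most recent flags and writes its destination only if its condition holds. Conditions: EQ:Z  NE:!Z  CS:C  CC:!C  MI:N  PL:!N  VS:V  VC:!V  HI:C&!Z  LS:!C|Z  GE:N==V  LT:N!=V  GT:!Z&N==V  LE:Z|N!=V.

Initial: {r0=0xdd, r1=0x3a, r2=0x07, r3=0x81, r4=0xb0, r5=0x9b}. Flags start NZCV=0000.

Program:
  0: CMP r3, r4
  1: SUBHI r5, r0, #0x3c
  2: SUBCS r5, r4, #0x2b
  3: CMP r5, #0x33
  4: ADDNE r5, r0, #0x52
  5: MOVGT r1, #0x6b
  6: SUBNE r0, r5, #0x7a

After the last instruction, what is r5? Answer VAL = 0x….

[0] flags=1000 → (cmp)
[1] flags=1000 HI?F → skip
[2] flags=1000 CS?F → skip
[3] flags=0011 → (cmp)
[4] flags=0011 NE?T → r5=0x2f
[5] flags=0011 GT?F → skip
[6] flags=0011 NE?T → r0=0xb5

VAL = 0x2f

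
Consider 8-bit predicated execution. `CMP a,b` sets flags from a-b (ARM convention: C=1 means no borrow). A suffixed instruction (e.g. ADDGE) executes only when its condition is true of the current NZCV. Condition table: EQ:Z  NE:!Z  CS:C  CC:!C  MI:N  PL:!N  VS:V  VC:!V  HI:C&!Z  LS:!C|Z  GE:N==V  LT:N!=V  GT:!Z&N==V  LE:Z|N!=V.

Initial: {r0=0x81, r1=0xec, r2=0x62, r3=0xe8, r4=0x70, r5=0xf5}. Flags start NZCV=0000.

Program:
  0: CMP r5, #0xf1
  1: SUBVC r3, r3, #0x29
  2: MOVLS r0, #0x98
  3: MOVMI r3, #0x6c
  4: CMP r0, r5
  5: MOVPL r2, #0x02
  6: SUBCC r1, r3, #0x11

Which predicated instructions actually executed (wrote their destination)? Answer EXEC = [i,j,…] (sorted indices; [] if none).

[0] flags=0010 → (cmp)
[1] flags=0010 VC?T → r3=0xbf
[2] flags=0010 LS?F → skip
[3] flags=0010 MI?F → skip
[4] flags=1000 → (cmp)
[5] flags=1000 PL?F → skip
[6] flags=1000 CC?T → r1=0xae

EXEC = [1,6]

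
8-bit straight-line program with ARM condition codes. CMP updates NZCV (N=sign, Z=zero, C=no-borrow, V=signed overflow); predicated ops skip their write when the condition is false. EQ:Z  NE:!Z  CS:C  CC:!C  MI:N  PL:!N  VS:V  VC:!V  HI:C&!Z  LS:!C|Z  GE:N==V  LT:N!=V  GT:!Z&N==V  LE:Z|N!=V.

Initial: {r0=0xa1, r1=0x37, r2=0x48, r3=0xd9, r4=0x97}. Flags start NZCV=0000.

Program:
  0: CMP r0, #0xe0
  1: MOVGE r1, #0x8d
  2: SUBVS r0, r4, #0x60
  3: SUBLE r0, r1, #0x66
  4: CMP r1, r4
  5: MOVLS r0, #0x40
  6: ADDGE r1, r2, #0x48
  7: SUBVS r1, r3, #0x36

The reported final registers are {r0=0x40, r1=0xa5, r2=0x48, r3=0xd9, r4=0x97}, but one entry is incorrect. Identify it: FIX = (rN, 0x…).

[0] flags=1000 → (cmp)
[1] flags=1000 GE?F → skip
[2] flags=1000 VS?F → skip
[3] flags=1000 LE?T → r0=0xd1
[4] flags=1001 → (cmp)
[5] flags=1001 LS?T → r0=0x40
[6] flags=1001 GE?T → r1=0x90
[7] flags=1001 VS?T → r1=0xa3

FIX = (r1, 0xa3)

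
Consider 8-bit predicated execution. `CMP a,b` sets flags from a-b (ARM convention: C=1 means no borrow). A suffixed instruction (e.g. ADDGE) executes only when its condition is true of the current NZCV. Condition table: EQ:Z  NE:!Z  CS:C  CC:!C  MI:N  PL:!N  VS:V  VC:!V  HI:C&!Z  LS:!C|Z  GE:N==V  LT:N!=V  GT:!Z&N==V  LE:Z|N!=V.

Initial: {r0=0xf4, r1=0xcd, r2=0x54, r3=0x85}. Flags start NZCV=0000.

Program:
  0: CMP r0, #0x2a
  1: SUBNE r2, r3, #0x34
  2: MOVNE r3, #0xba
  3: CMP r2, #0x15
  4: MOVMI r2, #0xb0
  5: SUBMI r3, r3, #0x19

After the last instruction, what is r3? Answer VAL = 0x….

VAL = 0xba

[0] flags=1010 → (cmp)
[1] flags=1010 NE?T → r2=0x51
[2] flags=1010 NE?T → r3=0xba
[3] flags=0010 → (cmp)
[4] flags=0010 MI?F → skip
[5] flags=0010 MI?F → skip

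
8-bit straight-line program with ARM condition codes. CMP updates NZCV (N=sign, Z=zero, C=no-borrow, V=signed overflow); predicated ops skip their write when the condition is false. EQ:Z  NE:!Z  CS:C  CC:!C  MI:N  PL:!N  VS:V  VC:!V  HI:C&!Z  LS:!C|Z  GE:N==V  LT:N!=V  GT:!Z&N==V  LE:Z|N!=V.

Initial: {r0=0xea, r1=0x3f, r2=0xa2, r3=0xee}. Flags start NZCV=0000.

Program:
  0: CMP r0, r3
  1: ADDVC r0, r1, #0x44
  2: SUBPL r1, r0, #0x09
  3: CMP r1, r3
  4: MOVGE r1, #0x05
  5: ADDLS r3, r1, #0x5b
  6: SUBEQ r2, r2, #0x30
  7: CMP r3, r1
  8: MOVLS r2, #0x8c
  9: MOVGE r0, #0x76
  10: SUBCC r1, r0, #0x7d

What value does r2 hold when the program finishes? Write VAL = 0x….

0: ✓ CMP  NZCV=1000
1: ✓ ADDVC  r0←0x83
2: · SUBPL
3: ✓ CMP  NZCV=0000
4: ✓ MOVGE  r1←0x05
5: ✓ ADDLS  r3←0x60
6: · SUBEQ
7: ✓ CMP  NZCV=0010
8: · MOVLS
9: ✓ MOVGE  r0←0x76
10: · SUBCC

VAL = 0xa2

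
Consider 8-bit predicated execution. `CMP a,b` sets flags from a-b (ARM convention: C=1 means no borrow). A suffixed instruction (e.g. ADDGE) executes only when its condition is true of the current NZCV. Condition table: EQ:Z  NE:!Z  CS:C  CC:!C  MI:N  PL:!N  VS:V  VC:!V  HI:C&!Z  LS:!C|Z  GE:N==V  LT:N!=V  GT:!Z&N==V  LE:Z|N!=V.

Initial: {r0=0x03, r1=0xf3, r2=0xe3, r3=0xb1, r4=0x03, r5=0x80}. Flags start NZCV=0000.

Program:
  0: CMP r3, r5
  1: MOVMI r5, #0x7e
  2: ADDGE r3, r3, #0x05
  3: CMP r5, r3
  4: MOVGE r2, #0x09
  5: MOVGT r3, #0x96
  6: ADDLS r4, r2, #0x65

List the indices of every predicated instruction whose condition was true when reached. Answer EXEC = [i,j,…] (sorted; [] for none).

[0] flags=0010 → (cmp)
[1] flags=0010 MI?F → skip
[2] flags=0010 GE?T → r3=0xb6
[3] flags=1000 → (cmp)
[4] flags=1000 GE?F → skip
[5] flags=1000 GT?F → skip
[6] flags=1000 LS?T → r4=0x48

EXEC = [2,6]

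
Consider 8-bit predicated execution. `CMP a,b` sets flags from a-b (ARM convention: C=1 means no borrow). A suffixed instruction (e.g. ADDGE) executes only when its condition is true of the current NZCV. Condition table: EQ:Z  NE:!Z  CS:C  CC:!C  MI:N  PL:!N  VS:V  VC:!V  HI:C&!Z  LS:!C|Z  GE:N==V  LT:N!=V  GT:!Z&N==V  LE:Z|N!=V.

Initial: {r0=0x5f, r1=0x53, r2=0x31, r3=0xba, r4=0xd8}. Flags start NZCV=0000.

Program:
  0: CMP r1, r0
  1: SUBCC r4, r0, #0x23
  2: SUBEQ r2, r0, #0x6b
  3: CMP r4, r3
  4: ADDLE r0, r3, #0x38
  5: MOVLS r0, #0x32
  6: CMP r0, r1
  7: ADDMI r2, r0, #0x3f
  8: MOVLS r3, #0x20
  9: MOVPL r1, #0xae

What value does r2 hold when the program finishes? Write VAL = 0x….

VAL = 0x71

[0] flags=1000 → (cmp)
[1] flags=1000 CC?T → r4=0x3c
[2] flags=1000 EQ?F → skip
[3] flags=1001 → (cmp)
[4] flags=1001 LE?F → skip
[5] flags=1001 LS?T → r0=0x32
[6] flags=1000 → (cmp)
[7] flags=1000 MI?T → r2=0x71
[8] flags=1000 LS?T → r3=0x20
[9] flags=1000 PL?F → skip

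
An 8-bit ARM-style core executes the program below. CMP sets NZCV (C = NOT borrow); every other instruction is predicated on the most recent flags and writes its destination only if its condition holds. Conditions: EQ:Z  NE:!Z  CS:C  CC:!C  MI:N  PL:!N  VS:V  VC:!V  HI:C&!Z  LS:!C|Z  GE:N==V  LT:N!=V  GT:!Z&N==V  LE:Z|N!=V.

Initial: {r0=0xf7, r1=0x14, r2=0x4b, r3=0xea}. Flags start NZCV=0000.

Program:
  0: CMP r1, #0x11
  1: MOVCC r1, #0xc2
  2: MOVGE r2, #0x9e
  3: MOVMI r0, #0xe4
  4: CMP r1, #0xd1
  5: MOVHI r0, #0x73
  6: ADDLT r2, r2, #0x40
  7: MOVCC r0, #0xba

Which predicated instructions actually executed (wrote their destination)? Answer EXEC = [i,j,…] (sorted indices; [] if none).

[0] flags=0010 → (cmp)
[1] flags=0010 CC?F → skip
[2] flags=0010 GE?T → r2=0x9e
[3] flags=0010 MI?F → skip
[4] flags=0000 → (cmp)
[5] flags=0000 HI?F → skip
[6] flags=0000 LT?F → skip
[7] flags=0000 CC?T → r0=0xba

EXEC = [2,7]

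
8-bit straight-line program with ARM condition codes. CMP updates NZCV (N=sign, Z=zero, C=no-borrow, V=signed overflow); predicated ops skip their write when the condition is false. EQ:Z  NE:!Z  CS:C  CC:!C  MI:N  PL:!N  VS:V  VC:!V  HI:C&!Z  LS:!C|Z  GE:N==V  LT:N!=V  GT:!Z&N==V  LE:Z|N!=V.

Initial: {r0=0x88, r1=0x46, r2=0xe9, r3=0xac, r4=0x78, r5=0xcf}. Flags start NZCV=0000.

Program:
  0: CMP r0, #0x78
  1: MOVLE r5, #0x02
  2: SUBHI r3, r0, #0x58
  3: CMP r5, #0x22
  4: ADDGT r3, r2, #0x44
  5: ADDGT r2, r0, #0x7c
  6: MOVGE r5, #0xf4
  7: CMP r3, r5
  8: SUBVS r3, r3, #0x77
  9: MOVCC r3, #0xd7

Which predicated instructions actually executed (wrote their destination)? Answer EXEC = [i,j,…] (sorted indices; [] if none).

[0] flags=0011 → (cmp)
[1] flags=0011 LE?T → r5=0x02
[2] flags=0011 HI?T → r3=0x30
[3] flags=1000 → (cmp)
[4] flags=1000 GT?F → skip
[5] flags=1000 GT?F → skip
[6] flags=1000 GE?F → skip
[7] flags=0010 → (cmp)
[8] flags=0010 VS?F → skip
[9] flags=0010 CC?F → skip

EXEC = [1,2]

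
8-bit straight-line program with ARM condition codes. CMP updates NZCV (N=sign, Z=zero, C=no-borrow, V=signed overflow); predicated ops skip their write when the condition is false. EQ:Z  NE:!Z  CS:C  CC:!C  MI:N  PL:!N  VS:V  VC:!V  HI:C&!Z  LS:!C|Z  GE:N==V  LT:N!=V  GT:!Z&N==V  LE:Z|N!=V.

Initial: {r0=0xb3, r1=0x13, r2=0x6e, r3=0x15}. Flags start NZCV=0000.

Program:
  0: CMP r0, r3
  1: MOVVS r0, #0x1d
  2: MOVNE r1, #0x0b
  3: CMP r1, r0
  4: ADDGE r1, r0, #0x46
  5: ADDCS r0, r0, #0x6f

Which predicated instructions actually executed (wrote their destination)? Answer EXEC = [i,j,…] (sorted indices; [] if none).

EXEC = [2,4]

[0] flags=1010 → (cmp)
[1] flags=1010 VS?F → skip
[2] flags=1010 NE?T → r1=0x0b
[3] flags=0000 → (cmp)
[4] flags=0000 GE?T → r1=0xf9
[5] flags=0000 CS?F → skip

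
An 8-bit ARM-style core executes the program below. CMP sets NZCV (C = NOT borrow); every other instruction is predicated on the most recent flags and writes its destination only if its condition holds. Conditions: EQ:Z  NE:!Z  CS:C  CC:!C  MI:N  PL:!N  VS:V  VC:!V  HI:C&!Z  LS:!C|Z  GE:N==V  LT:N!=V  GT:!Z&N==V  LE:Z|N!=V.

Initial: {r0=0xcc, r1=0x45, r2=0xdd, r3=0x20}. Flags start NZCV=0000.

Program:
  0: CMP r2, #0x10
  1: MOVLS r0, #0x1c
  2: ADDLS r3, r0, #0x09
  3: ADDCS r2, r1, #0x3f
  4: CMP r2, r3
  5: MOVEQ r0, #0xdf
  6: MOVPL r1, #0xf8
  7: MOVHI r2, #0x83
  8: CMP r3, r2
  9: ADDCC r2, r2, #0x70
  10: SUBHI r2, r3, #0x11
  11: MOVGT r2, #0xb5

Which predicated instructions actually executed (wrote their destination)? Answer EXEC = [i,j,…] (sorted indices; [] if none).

[0] flags=1010 → (cmp)
[1] flags=1010 LS?F → skip
[2] flags=1010 LS?F → skip
[3] flags=1010 CS?T → r2=0x84
[4] flags=0011 → (cmp)
[5] flags=0011 EQ?F → skip
[6] flags=0011 PL?T → r1=0xf8
[7] flags=0011 HI?T → r2=0x83
[8] flags=1001 → (cmp)
[9] flags=1001 CC?T → r2=0xf3
[10] flags=1001 HI?F → skip
[11] flags=1001 GT?T → r2=0xb5

EXEC = [3,6,7,9,11]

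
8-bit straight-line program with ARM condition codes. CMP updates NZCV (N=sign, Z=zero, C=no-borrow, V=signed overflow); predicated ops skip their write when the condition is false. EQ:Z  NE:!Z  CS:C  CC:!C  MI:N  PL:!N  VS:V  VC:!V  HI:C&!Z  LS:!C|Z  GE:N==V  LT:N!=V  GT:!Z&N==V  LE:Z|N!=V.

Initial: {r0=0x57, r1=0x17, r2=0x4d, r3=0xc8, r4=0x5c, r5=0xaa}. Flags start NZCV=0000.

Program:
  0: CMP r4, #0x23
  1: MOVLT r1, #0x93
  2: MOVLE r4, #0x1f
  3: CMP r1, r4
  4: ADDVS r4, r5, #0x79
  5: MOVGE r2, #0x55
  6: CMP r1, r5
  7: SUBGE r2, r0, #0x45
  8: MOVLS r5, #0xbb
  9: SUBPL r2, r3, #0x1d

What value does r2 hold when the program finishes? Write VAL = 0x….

[0] flags=0010 → (cmp)
[1] flags=0010 LT?F → skip
[2] flags=0010 LE?F → skip
[3] flags=1000 → (cmp)
[4] flags=1000 VS?F → skip
[5] flags=1000 GE?F → skip
[6] flags=0000 → (cmp)
[7] flags=0000 GE?T → r2=0x12
[8] flags=0000 LS?T → r5=0xbb
[9] flags=0000 PL?T → r2=0xab

VAL = 0xab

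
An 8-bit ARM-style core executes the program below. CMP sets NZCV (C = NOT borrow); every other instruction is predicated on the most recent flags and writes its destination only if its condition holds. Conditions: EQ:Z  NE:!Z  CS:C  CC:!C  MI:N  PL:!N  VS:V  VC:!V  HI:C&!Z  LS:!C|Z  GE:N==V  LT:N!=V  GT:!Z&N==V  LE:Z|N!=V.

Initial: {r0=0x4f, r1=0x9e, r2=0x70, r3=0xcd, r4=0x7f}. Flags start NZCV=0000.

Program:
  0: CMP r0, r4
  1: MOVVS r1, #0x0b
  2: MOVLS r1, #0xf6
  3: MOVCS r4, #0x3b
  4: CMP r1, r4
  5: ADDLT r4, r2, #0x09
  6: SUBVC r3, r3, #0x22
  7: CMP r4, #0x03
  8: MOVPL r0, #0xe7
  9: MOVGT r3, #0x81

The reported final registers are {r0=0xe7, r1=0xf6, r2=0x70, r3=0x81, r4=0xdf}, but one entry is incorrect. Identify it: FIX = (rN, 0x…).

0: ✓ CMP  NZCV=1000
1: · MOVVS
2: ✓ MOVLS  r1←0xf6
3: · MOVCS
4: ✓ CMP  NZCV=0011
5: ✓ ADDLT  r4←0x79
6: · SUBVC
7: ✓ CMP  NZCV=0010
8: ✓ MOVPL  r0←0xe7
9: ✓ MOVGT  r3←0x81

FIX = (r4, 0x79)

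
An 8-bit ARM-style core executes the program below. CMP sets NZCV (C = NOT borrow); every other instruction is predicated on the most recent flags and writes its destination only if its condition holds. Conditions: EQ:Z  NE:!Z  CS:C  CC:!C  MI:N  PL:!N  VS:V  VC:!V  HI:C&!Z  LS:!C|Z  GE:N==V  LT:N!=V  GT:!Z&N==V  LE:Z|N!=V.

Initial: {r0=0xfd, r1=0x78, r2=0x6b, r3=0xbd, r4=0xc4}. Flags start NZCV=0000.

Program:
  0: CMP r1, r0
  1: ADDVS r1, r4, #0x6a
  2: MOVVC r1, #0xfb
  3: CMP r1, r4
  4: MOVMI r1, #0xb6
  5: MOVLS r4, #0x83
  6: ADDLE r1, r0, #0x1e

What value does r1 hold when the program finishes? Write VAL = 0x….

0: ✓ CMP  NZCV=0000
1: · ADDVS
2: ✓ MOVVC  r1←0xfb
3: ✓ CMP  NZCV=0010
4: · MOVMI
5: · MOVLS
6: · ADDLE

VAL = 0xfb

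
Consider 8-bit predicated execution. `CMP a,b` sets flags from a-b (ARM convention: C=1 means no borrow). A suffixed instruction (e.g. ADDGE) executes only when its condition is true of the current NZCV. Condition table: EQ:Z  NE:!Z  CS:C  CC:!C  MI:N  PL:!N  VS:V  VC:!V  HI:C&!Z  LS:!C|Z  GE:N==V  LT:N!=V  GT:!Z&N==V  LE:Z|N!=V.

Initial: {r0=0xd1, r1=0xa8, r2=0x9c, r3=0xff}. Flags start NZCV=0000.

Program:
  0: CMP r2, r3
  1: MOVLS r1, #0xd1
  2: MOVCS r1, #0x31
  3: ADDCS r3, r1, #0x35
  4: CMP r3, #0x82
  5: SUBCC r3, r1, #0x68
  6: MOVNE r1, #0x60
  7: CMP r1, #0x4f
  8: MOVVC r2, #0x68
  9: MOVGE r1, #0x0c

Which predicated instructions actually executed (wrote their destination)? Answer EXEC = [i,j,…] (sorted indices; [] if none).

EXEC = [1,6,8,9]

0: ✓ CMP  NZCV=1000
1: ✓ MOVLS  r1←0xd1
2: · MOVCS
3: · ADDCS
4: ✓ CMP  NZCV=0010
5: · SUBCC
6: ✓ MOVNE  r1←0x60
7: ✓ CMP  NZCV=0010
8: ✓ MOVVC  r2←0x68
9: ✓ MOVGE  r1←0x0c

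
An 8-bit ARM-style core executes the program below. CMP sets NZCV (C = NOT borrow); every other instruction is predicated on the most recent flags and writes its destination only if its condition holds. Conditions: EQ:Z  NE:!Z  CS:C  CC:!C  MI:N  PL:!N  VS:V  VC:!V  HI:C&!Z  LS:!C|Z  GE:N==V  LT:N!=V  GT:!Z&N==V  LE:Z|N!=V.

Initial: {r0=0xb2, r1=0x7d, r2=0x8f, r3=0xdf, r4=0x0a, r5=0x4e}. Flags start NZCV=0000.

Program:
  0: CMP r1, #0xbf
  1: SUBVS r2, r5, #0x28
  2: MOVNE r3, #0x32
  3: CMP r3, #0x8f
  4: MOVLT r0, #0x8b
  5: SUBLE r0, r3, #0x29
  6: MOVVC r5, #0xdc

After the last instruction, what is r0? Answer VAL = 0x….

[0] flags=1001 → (cmp)
[1] flags=1001 VS?T → r2=0x26
[2] flags=1001 NE?T → r3=0x32
[3] flags=1001 → (cmp)
[4] flags=1001 LT?F → skip
[5] flags=1001 LE?F → skip
[6] flags=1001 VC?F → skip

VAL = 0xb2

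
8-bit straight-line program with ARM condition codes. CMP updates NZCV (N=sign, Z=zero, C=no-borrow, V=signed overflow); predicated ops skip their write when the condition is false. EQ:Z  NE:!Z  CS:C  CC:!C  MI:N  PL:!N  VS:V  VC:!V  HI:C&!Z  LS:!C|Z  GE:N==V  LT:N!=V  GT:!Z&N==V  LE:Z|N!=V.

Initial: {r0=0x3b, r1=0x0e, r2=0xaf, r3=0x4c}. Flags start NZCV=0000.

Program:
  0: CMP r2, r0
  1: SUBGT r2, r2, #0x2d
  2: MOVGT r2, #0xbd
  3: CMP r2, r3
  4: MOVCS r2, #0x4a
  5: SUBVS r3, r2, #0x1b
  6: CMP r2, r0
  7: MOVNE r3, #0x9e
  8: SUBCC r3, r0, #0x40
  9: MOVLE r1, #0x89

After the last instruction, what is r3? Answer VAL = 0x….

VAL = 0x9e

0: ✓ CMP  NZCV=0011
1: · SUBGT
2: · MOVGT
3: ✓ CMP  NZCV=0011
4: ✓ MOVCS  r2←0x4a
5: ✓ SUBVS  r3←0x2f
6: ✓ CMP  NZCV=0010
7: ✓ MOVNE  r3←0x9e
8: · SUBCC
9: · MOVLE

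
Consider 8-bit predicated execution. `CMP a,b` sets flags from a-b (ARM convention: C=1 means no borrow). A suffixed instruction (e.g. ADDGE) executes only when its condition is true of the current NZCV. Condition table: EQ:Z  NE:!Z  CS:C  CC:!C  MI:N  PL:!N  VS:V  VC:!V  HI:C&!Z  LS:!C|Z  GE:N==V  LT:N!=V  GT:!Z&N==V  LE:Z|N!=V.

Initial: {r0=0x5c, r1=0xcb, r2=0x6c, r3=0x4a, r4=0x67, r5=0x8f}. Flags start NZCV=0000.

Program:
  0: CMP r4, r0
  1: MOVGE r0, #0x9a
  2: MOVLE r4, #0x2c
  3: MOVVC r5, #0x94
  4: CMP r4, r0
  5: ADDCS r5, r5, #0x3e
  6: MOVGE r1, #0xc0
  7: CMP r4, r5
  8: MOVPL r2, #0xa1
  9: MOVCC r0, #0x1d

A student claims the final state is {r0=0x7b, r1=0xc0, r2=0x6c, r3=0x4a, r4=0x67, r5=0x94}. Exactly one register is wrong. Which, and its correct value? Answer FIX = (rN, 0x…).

0: ✓ CMP  NZCV=0010
1: ✓ MOVGE  r0←0x9a
2: · MOVLE
3: ✓ MOVVC  r5←0x94
4: ✓ CMP  NZCV=1001
5: · ADDCS
6: ✓ MOVGE  r1←0xc0
7: ✓ CMP  NZCV=1001
8: · MOVPL
9: ✓ MOVCC  r0←0x1d

FIX = (r0, 0x1d)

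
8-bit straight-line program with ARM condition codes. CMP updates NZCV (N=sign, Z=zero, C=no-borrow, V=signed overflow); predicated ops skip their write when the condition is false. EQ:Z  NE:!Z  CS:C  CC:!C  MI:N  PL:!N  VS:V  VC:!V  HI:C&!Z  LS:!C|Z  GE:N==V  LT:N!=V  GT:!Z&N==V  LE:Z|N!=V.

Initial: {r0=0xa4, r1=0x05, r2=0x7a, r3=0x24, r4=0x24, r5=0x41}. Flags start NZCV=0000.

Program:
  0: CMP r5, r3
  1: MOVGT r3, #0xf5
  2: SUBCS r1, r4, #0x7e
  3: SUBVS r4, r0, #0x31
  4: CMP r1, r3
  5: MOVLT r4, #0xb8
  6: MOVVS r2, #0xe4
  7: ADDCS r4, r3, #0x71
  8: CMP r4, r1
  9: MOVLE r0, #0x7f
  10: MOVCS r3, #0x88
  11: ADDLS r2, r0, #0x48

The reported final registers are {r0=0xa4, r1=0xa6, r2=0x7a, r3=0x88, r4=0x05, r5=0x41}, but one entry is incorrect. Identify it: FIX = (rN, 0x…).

0: ✓ CMP  NZCV=0010
1: ✓ MOVGT  r3←0xf5
2: ✓ SUBCS  r1←0xa6
3: · SUBVS
4: ✓ CMP  NZCV=1000
5: ✓ MOVLT  r4←0xb8
6: · MOVVS
7: · ADDCS
8: ✓ CMP  NZCV=0010
9: · MOVLE
10: ✓ MOVCS  r3←0x88
11: · ADDLS

FIX = (r4, 0xb8)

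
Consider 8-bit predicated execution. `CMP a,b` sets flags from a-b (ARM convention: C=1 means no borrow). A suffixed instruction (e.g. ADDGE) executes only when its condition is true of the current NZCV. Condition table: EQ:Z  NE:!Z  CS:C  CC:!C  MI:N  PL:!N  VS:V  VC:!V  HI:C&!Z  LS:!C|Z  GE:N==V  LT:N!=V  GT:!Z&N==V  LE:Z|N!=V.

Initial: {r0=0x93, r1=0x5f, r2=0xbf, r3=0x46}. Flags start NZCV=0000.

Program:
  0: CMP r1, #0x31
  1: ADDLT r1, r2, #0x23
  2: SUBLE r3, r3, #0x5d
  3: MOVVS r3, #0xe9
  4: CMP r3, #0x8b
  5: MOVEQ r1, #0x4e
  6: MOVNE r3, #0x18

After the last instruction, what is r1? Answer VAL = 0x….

VAL = 0x5f

[0] flags=0010 → (cmp)
[1] flags=0010 LT?F → skip
[2] flags=0010 LE?F → skip
[3] flags=0010 VS?F → skip
[4] flags=1001 → (cmp)
[5] flags=1001 EQ?F → skip
[6] flags=1001 NE?T → r3=0x18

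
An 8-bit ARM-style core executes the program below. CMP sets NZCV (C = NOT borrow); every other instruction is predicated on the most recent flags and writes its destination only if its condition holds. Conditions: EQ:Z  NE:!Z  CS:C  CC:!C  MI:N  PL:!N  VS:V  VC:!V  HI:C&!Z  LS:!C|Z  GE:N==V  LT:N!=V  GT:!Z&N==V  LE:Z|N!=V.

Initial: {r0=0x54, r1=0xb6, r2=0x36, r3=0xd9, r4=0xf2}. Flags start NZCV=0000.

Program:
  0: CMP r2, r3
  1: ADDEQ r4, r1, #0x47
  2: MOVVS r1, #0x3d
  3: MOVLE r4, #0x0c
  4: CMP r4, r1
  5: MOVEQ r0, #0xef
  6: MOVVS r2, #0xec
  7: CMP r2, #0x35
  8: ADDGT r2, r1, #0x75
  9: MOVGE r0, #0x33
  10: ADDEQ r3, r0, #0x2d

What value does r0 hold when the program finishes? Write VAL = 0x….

VAL = 0x33

[0] flags=0000 → (cmp)
[1] flags=0000 EQ?F → skip
[2] flags=0000 VS?F → skip
[3] flags=0000 LE?F → skip
[4] flags=0010 → (cmp)
[5] flags=0010 EQ?F → skip
[6] flags=0010 VS?F → skip
[7] flags=0010 → (cmp)
[8] flags=0010 GT?T → r2=0x2b
[9] flags=0010 GE?T → r0=0x33
[10] flags=0010 EQ?F → skip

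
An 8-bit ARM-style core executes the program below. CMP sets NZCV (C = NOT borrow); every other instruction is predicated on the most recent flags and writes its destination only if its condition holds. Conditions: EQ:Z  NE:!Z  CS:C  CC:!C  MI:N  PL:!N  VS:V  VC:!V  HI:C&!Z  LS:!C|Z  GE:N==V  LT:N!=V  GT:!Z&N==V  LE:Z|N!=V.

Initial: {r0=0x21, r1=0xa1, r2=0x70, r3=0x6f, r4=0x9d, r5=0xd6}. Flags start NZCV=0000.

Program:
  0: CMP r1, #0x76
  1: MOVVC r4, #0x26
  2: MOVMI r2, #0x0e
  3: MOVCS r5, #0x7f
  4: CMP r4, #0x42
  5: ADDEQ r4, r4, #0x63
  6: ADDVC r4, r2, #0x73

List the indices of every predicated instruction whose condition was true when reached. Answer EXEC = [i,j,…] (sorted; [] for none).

EXEC = [3]

[0] flags=0011 → (cmp)
[1] flags=0011 VC?F → skip
[2] flags=0011 MI?F → skip
[3] flags=0011 CS?T → r5=0x7f
[4] flags=0011 → (cmp)
[5] flags=0011 EQ?F → skip
[6] flags=0011 VC?F → skip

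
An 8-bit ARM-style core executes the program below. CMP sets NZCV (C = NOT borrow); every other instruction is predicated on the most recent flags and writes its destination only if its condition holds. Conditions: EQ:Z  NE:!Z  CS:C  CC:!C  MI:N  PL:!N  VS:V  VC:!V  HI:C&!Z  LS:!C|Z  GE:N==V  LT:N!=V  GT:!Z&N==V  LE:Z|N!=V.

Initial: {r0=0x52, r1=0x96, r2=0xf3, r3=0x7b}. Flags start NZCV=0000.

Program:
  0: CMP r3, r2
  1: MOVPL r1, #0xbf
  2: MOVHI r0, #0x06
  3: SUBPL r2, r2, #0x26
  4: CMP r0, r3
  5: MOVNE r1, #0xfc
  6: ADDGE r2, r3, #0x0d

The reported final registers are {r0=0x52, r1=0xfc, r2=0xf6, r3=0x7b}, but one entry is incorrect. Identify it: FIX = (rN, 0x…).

FIX = (r2, 0xf3)

[0] flags=1001 → (cmp)
[1] flags=1001 PL?F → skip
[2] flags=1001 HI?F → skip
[3] flags=1001 PL?F → skip
[4] flags=1000 → (cmp)
[5] flags=1000 NE?T → r1=0xfc
[6] flags=1000 GE?F → skip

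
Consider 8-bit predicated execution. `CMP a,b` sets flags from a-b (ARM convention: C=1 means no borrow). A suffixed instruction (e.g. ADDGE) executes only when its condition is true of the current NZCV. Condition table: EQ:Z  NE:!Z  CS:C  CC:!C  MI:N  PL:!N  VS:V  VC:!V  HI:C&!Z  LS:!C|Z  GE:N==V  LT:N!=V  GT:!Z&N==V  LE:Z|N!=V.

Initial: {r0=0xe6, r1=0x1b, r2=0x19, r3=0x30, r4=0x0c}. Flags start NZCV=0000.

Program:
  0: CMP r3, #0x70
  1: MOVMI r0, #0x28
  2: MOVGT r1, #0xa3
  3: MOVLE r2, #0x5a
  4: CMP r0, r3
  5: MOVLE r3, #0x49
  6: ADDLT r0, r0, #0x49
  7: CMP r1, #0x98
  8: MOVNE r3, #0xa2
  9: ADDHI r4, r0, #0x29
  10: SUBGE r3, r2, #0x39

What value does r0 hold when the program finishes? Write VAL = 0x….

VAL = 0x71

[0] flags=1000 → (cmp)
[1] flags=1000 MI?T → r0=0x28
[2] flags=1000 GT?F → skip
[3] flags=1000 LE?T → r2=0x5a
[4] flags=1000 → (cmp)
[5] flags=1000 LE?T → r3=0x49
[6] flags=1000 LT?T → r0=0x71
[7] flags=1001 → (cmp)
[8] flags=1001 NE?T → r3=0xa2
[9] flags=1001 HI?F → skip
[10] flags=1001 GE?T → r3=0x21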